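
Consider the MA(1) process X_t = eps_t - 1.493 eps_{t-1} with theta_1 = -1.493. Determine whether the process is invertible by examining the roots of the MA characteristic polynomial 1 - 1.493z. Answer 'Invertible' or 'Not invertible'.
\text{Not invertible}

The MA(q) characteristic polynomial is P(z) = 1 - 1.493z.
Invertibility requires all roots to lie outside the unit circle, i.e. |z| > 1 for every root.
This is linear in z: 1 + (-1.493) z = 0  =>  z = -1/(-1.493) = 0.669792,  |z| = 0.669792.
Moduli of all roots: 0.6698.
All moduli strictly greater than 1? No.
Verdict: Not invertible.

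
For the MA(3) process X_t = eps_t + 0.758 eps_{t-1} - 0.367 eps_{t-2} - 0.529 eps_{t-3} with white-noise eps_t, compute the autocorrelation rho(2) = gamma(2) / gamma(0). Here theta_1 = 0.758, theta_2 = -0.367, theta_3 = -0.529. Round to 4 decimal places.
\rho(2) = -0.3861

For an MA(q) process with theta_0 = 1, the autocovariance is
  gamma(k) = sigma^2 * sum_{i=0..q-k} theta_i * theta_{i+k},
and rho(k) = gamma(k) / gamma(0). Sigma^2 cancels.
  numerator   = (1)*(-0.367) + (0.758)*(-0.529) = -0.767982.
  denominator = (1)^2 + (0.758)^2 + (-0.367)^2 + (-0.529)^2 = 1.989094.
  rho(2) = -0.767982 / 1.989094 = -0.3861.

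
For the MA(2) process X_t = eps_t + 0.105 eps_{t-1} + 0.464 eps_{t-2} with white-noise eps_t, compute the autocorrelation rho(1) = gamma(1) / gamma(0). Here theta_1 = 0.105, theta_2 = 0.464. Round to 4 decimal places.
\rho(1) = 0.1254

For an MA(q) process with theta_0 = 1, the autocovariance is
  gamma(k) = sigma^2 * sum_{i=0..q-k} theta_i * theta_{i+k},
and rho(k) = gamma(k) / gamma(0). Sigma^2 cancels.
  numerator   = (1)*(0.105) + (0.105)*(0.464) = 0.15372.
  denominator = (1)^2 + (0.105)^2 + (0.464)^2 = 1.226321.
  rho(1) = 0.15372 / 1.226321 = 0.1254.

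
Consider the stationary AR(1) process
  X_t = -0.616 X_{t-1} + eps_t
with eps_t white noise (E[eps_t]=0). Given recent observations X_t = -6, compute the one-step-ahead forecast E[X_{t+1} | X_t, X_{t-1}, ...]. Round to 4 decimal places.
E[X_{t+1} \mid \mathcal F_t] = 3.6960

For an AR(p) model X_t = c + sum_i phi_i X_{t-i} + eps_t, the
one-step-ahead conditional mean is
  E[X_{t+1} | X_t, ...] = c + sum_i phi_i X_{t+1-i}.
Substitute known values:
  E[X_{t+1} | ...] = (-0.616) * (-6)
                   = 3.6960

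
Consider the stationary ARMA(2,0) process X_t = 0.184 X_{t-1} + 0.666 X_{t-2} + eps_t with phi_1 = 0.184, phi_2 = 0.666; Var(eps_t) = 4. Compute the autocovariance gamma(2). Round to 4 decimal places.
\gamma(2) = 7.9198

Multiply the model equation by X_{t-k} and take expectations. With theta_0 = psi_0 = 1 and psi_j the MA(infinity) weights, this gives
  gamma(k) - sum_i phi_i gamma(k-i) = c_k,
  c_k = sigma^2 * sum_{j=k..q} theta_j psi_{j-k}   (c_k = 0 for k > q),
using gamma(-m) = gamma(m).
Pure AR (q = 0): c_0 = sigma^2 = 4, c_k = 0 for k >= 1.
Equations for k = 0, 1, 2 (AR order 2, c_2 = 0):
  (E0) gamma(0) = phi_1 gamma(1) + phi_2 gamma(2) + c_0
  (E1) gamma(1) = phi_1 gamma(0) + phi_2 gamma(1) + c_1
  (E2) gamma(2) = phi_1 gamma(1) + phi_2 gamma(0)
From (E1): gamma(1) = A gamma(0) + B with
  A = phi_1 / (1 - phi_2) = 0.184 / 0.334 = 0.550898,   B = c_1 / (1 - phi_2) = 0 / 0.334 = 0.
Insert (E2) into (E0): gamma(0) (1 - phi_2^2) = phi_1 (1 + phi_2) gamma(1) + c_0.
  phi_1 (1 + phi_2) = (0.184)(1.666) = 0.306544,   1 - phi_2^2 = 0.556444.
Replace gamma(1) by A gamma(0) + B and collect gamma(0):
  gamma(0) [0.556444 - (0.306544)(0.550898)] = c_0 = 4
  gamma(0) * 0.387569 = 4
  gamma(0) = 4 / 0.387569 = 10.320731.
  gamma(1) = A gamma(0) = (0.550898)(10.320731) = 5.685672.
  gamma(2) = phi_1 gamma(1) + phi_2 gamma(0) = (0.184)(5.685672) + (0.666)(10.320731) = 7.91977.
Therefore gamma(2) = 7.9198 (to 4 decimal places).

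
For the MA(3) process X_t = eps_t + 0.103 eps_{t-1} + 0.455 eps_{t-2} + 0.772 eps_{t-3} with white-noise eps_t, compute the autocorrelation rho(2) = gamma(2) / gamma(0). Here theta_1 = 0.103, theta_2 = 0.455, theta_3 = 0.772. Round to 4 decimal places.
\rho(2) = 0.2947

For an MA(q) process with theta_0 = 1, the autocovariance is
  gamma(k) = sigma^2 * sum_{i=0..q-k} theta_i * theta_{i+k},
and rho(k) = gamma(k) / gamma(0). Sigma^2 cancels.
  numerator   = (1)*(0.455) + (0.103)*(0.772) = 0.534516.
  denominator = (1)^2 + (0.103)^2 + (0.455)^2 + (0.772)^2 = 1.813618.
  rho(2) = 0.534516 / 1.813618 = 0.2947.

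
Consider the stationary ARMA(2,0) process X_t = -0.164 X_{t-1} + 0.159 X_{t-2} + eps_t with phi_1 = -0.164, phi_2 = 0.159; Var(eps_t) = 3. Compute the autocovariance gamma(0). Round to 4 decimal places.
\gamma(0) = 3.1995

Multiply the model equation by X_{t-k} and take expectations. With theta_0 = psi_0 = 1 and psi_j the MA(infinity) weights, this gives
  gamma(k) - sum_i phi_i gamma(k-i) = c_k,
  c_k = sigma^2 * sum_{j=k..q} theta_j psi_{j-k}   (c_k = 0 for k > q),
using gamma(-m) = gamma(m).
Pure AR (q = 0): c_0 = sigma^2 = 3, c_k = 0 for k >= 1.
Equations for k = 0, 1, 2 (AR order 2, c_2 = 0):
  (E0) gamma(0) = phi_1 gamma(1) + phi_2 gamma(2) + c_0
  (E1) gamma(1) = phi_1 gamma(0) + phi_2 gamma(1) + c_1
  (E2) gamma(2) = phi_1 gamma(1) + phi_2 gamma(0)
From (E1): gamma(1) = A gamma(0) + B with
  A = phi_1 / (1 - phi_2) = -0.164 / 0.841 = -0.195006,   B = c_1 / (1 - phi_2) = 0 / 0.841 = 0.
Insert (E2) into (E0): gamma(0) (1 - phi_2^2) = phi_1 (1 + phi_2) gamma(1) + c_0.
  phi_1 (1 + phi_2) = (-0.164)(1.159) = -0.190076,   1 - phi_2^2 = 0.974719.
Replace gamma(1) by A gamma(0) + B and collect gamma(0):
  gamma(0) [0.974719 - (-0.190076)(-0.195006)] = c_0 = 3
  gamma(0) * 0.937653 = 3
  gamma(0) = 3 / 0.937653 = 3.199478.
Therefore gamma(0) = 3.1995 (to 4 decimal places).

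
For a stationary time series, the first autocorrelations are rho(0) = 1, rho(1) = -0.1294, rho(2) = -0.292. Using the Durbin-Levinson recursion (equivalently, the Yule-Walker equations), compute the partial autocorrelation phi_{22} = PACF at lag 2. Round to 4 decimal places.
\phi_{22} = -0.3140

The PACF at lag k is phi_{kk}, the last component of the solution
to the Yule-Walker system G_k phi = r_k where
  (G_k)_{ij} = rho(|i - j|), (r_k)_i = rho(i), i,j = 1..k.
Equivalently, Durbin-Levinson gives phi_{kk} iteratively:
  phi_{11} = rho(1)
  phi_{kk} = [rho(k) - sum_{j=1..k-1} phi_{k-1,j} rho(k-j)]
            / [1 - sum_{j=1..k-1} phi_{k-1,j} rho(j)],
  phi_{k,j} = phi_{k-1,j} - phi_{kk} phi_{k-1,k-j},  j = 1..k-1.
Step k = 1:
  phi_11 = rho(1) = -0.1294.
Step k = 2:
  phi_22 = [rho(2) - phi_11 rho(1)] / [1 - phi_11 rho(1)] = [-0.292 - (-0.1294)(-0.1294)] / [1 - (-0.1294)(-0.1294)]
         = -0.30874436 / 0.98325564 = -0.314.
Therefore phi_{22} = -0.3140.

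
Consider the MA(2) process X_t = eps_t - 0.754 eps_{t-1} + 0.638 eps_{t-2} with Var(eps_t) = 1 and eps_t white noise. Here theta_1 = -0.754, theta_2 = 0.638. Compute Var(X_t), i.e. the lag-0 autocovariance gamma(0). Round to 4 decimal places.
\gamma(0) = 1.9756

For an MA(q) process X_t = eps_t + sum_i theta_i eps_{t-i} with
Var(eps_t) = sigma^2, the variance is
  gamma(0) = sigma^2 * (1 + sum_i theta_i^2).
  sum_i theta_i^2 = (-0.754)^2 + (0.638)^2 = 0.568516 + 0.407044 = 0.97556.
  gamma(0) = 1 * (1 + 0.97556) = 1 * 1.97556 = 1.97556, which rounds to 1.9756.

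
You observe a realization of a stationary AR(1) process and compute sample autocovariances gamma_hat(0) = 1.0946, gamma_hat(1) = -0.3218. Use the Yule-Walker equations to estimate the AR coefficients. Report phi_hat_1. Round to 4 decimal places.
\hat\phi_{1} = -0.2940

The Yule-Walker equations for an AR(p) process read, in matrix form,
  Gamma_p phi = r_p,   with   (Gamma_p)_{ij} = gamma(|i - j|),
                       (r_p)_i = gamma(i),   i,j = 1..p.
Substitute the sample gammas (Toeplitz matrix and right-hand side of size 1):
  Gamma_p = [[1.0946]]
  r_p     = [-0.3218]
With p = 1 this is the single equation gamma(0) phi_1 = gamma(1):
  phi_hat_1 = gamma(1) / gamma(0) = -0.3218 / 1.0946 = -0.2940.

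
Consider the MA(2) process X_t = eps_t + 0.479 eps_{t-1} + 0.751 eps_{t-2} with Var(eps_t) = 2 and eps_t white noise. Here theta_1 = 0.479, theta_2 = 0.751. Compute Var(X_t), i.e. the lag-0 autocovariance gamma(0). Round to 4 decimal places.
\gamma(0) = 3.5869

For an MA(q) process X_t = eps_t + sum_i theta_i eps_{t-i} with
Var(eps_t) = sigma^2, the variance is
  gamma(0) = sigma^2 * (1 + sum_i theta_i^2).
  sum_i theta_i^2 = (0.479)^2 + (0.751)^2 = 0.229441 + 0.564001 = 0.793442.
  gamma(0) = 2 * (1 + 0.793442) = 2 * 1.793442 = 3.586884, which rounds to 3.5869.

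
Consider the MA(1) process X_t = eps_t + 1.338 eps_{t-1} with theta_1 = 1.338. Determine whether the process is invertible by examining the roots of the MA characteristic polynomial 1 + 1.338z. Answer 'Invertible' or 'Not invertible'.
\text{Not invertible}

The MA(q) characteristic polynomial is P(z) = 1 + 1.338z.
Invertibility requires all roots to lie outside the unit circle, i.e. |z| > 1 for every root.
This is linear in z: 1 + (1.338) z = 0  =>  z = -1/(1.338) = -0.747384,  |z| = 0.747384.
Moduli of all roots: 0.7474.
All moduli strictly greater than 1? No.
Verdict: Not invertible.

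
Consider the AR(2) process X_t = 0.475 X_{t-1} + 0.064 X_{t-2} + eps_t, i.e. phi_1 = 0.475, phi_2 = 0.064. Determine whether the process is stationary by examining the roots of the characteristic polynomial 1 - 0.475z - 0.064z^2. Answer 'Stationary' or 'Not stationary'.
\text{Stationary}

The AR(p) characteristic polynomial is P(z) = 1 - 0.475z - 0.064z^2.
Stationarity requires all roots to lie outside the unit circle, i.e. |z| > 1 for every root.
Set 1 + (-0.475) z + (-0.064) z^2 = 0, i.e. a z^2 + b z + c = 0 with a = -0.064, b = -0.475, c = 1.
Discriminant D = b^2 - 4ac = (-0.475)^2 - 4*(-0.064)*1 = 0.225625 - (-0.256) = 0.481625.
D >= 0, so the roots are real: z = (-b +/- sqrt(D)) / (2a) = (0.475 +/- 0.693992) / (-0.128).
  z_1 = (0.475 + 0.693992) / (-0.128) = -9.1328,   |z_1| = 9.1328.
  z_2 = (0.475 - 0.693992) / (-0.128) = 1.7109,   |z_2| = 1.7109.
Moduli of all roots: 9.1328, 1.7109.
All moduli strictly greater than 1? Yes.
Verdict: Stationary.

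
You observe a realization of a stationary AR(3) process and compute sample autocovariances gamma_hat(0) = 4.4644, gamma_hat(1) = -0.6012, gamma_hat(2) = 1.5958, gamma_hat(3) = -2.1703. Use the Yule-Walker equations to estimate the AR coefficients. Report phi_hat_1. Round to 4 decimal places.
\hat\phi_{1} = 0.0750

The Yule-Walker equations for an AR(p) process read, in matrix form,
  Gamma_p phi = r_p,   with   (Gamma_p)_{ij} = gamma(|i - j|),
                       (r_p)_i = gamma(i),   i,j = 1..p.
Substitute the sample gammas (Toeplitz matrix and right-hand side of size 3):
  Gamma_p = [[4.4644, -0.6012, 1.5958], [-0.6012, 4.4644, -0.6012], [1.5958, -0.6012, 4.4644]]
  r_p     = [-0.6012, 1.5958, -2.1703]
Written out (R1..R3):
  (R1) 4.4644 phi_1 - 0.6012 phi_2 + 1.5958 phi_3 = -0.6012
  (R2) -0.6012 phi_1 + 4.4644 phi_2 - 0.6012 phi_3 = 1.5958
  (R3) 1.5958 phi_1 - 0.6012 phi_2 + 4.4644 phi_3 = -2.1703
Gaussian elimination:
  R2 <- R2 - (-0.6012/4.4644) R1 = R2 - (-0.134665) R1:  4.383439 phi_2 - 0.386301 phi_3 = 1.514839
  R3 <- R3 - (1.5958/4.4644) R1 = R3 - (0.35745) R1:  -0.386301 phi_2 + 3.893981 phi_3 = -1.955401
  R3 <- R3 - (-0.386301/4.383439) R2 = R3 - (-0.088127) R2:  3.859938 phi_3 = -1.821902
Back-substitution:
  phi_hat_3 = -1.821902 / 3.859938 = -0.472003
  phi_hat_2 = (1.514839 - (-0.386301)(-0.472003)) / 4.383439 = 0.303986
  phi_hat_1 = (-0.6012 - (-0.6012)(0.303986) - (1.5958)(-0.472003)) / 4.4644 = 0.074989
So phi_hat = [0.0750, 0.3040, -0.4720].
Therefore phi_hat_1 = 0.0750.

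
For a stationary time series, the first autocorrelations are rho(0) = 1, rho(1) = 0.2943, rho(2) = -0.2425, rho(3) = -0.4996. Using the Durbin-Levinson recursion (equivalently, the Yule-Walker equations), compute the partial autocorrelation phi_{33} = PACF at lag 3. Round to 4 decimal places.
\phi_{33} = -0.3730

The PACF at lag k is phi_{kk}, the last component of the solution
to the Yule-Walker system G_k phi = r_k where
  (G_k)_{ij} = rho(|i - j|), (r_k)_i = rho(i), i,j = 1..k.
Equivalently, Durbin-Levinson gives phi_{kk} iteratively:
  phi_{11} = rho(1)
  phi_{kk} = [rho(k) - sum_{j=1..k-1} phi_{k-1,j} rho(k-j)]
            / [1 - sum_{j=1..k-1} phi_{k-1,j} rho(j)],
  phi_{k,j} = phi_{k-1,j} - phi_{kk} phi_{k-1,k-j},  j = 1..k-1.
Step k = 1:
  phi_11 = rho(1) = 0.2943.
Step k = 2:
  phi_22 = [rho(2) - phi_11 rho(1)] / [1 - phi_11 rho(1)] = [-0.2425 - (0.2943)(0.2943)] / [1 - (0.2943)(0.2943)]
         = -0.32911249 / 0.91338751 = -0.360321.
  Update: phi_21 = phi_11 - phi_22 phi_11 = 0.2943 - (-0.360321)(0.2943) = 0.400342.
Step k = 3:
  phi_33 = [rho(3) - phi_21 rho(2) - phi_22 rho(1)] / [1 - phi_21 rho(1) - phi_22 rho(2)]
    numerator   = -0.4996 - (0.400342)(-0.2425) - (-0.360321)(0.2943) = -0.29647457
    denominator = 1 - (0.400342)(0.2943) - (-0.360321)(-0.2425) = 0.79480144
  phi_33 = -0.29647457 / 0.79480144 = -0.373.
Therefore phi_{33} = -0.3730.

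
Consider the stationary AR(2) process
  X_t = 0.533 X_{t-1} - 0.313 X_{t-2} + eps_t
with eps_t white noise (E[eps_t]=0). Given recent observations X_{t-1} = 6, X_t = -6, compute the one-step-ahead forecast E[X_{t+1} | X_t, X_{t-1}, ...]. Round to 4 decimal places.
E[X_{t+1} \mid \mathcal F_t] = -5.0760

For an AR(p) model X_t = c + sum_i phi_i X_{t-i} + eps_t, the
one-step-ahead conditional mean is
  E[X_{t+1} | X_t, ...] = c + sum_i phi_i X_{t+1-i}.
Substitute known values:
  E[X_{t+1} | ...] = (0.533) * (-6) + (-0.313) * (6)
                   = -5.0760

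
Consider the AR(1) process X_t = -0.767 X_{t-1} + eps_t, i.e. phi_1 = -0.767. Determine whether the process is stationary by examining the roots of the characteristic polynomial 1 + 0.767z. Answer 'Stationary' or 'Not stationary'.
\text{Stationary}

The AR(p) characteristic polynomial is P(z) = 1 + 0.767z.
Stationarity requires all roots to lie outside the unit circle, i.e. |z| > 1 for every root.
This is linear in z: 1 + (0.767) z = 0  =>  z = -1/(0.767) = -1.303781,  |z| = 1.303781.
Moduli of all roots: 1.3038.
All moduli strictly greater than 1? Yes.
Verdict: Stationary.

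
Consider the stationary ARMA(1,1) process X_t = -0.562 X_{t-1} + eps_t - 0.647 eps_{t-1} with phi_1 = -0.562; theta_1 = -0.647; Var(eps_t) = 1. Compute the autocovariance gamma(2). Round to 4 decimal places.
\gamma(2) = 1.3543

Multiply the model equation by X_{t-k} and take expectations. With theta_0 = psi_0 = 1 and psi_j the MA(infinity) weights, this gives
  gamma(k) - sum_i phi_i gamma(k-i) = c_k,
  c_k = sigma^2 * sum_{j=k..q} theta_j psi_{j-k}   (c_k = 0 for k > q),
using gamma(-m) = gamma(m).
psi-weights needed (psi_j = theta_j + sum_i phi_i psi_{j-i}):
  psi_1 = theta_1 + phi_1 = -0.647 + (-0.562) = -1.209
Right-hand sides:
  c_0 = sigma^2 (1 + theta_1 psi_1) = 1 * (1 + (-0.647)(-1.209)) = 1 * 1.782223 = 1.782223
  c_1 = sigma^2 theta_1 = 1 * (-0.647) = -0.647
  c_2 = 0
Equations for k = 0 and k = 1 (AR order 1):
  gamma(0) = phi_1 gamma(1) + c_0
  gamma(1) = phi_1 gamma(0) + c_1
Substituting the second into the first: gamma(0) (1 - phi_1^2) = c_0 + phi_1 c_1, so
  gamma(0) = (c_0 + phi_1 c_1) / (1 - phi_1^2) = (1.782223 + (-0.562)(-0.647)) / (1 - (-0.562)^2) = 2.145837 / 0.684156 = 3.136473.
  gamma(1) = phi_1 gamma(0) + c_1 = (-0.562)(3.136473) + (-0.647) = -2.409698.
For k = 2 (> q): gamma(2) = phi_1 gamma(1) = (-0.562)(-2.409698) = 1.35425.
Therefore gamma(2) = 1.3543 (to 4 decimal places).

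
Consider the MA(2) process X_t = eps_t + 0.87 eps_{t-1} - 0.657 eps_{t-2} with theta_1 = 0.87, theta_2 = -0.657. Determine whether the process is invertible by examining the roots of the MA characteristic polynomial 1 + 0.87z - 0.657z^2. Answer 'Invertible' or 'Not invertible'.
\text{Not invertible}

The MA(q) characteristic polynomial is P(z) = 1 + 0.87z - 0.657z^2.
Invertibility requires all roots to lie outside the unit circle, i.e. |z| > 1 for every root.
Set 1 + (0.87) z + (-0.657) z^2 = 0, i.e. a z^2 + b z + c = 0 with a = -0.657, b = 0.87, c = 1.
Discriminant D = b^2 - 4ac = (0.87)^2 - 4*(-0.657)*1 = 0.7569 - (-2.628) = 3.3849.
D >= 0, so the roots are real: z = (-b +/- sqrt(D)) / (2a) = (-0.87 +/- 1.83981) / (-1.314).
  z_1 = (-0.87 + 1.83981) / (-1.314) = -0.7381,   |z_1| = 0.7381.
  z_2 = (-0.87 - 1.83981) / (-1.314) = 2.0623,   |z_2| = 2.0623.
Moduli of all roots: 0.7381, 2.0623.
All moduli strictly greater than 1? No.
Verdict: Not invertible.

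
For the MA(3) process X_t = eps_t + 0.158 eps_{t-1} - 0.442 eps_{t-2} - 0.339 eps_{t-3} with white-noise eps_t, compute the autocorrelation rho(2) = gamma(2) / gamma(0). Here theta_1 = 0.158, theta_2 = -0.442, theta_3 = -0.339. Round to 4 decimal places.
\rho(2) = -0.3711

For an MA(q) process with theta_0 = 1, the autocovariance is
  gamma(k) = sigma^2 * sum_{i=0..q-k} theta_i * theta_{i+k},
and rho(k) = gamma(k) / gamma(0). Sigma^2 cancels.
  numerator   = (1)*(-0.442) + (0.158)*(-0.339) = -0.495562.
  denominator = (1)^2 + (0.158)^2 + (-0.442)^2 + (-0.339)^2 = 1.335249.
  rho(2) = -0.495562 / 1.335249 = -0.3711.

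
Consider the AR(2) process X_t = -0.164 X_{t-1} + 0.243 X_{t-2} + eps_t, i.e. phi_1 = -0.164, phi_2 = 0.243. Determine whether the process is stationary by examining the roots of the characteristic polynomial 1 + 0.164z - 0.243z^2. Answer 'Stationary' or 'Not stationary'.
\text{Stationary}

The AR(p) characteristic polynomial is P(z) = 1 + 0.164z - 0.243z^2.
Stationarity requires all roots to lie outside the unit circle, i.e. |z| > 1 for every root.
Set 1 + (0.164) z + (-0.243) z^2 = 0, i.e. a z^2 + b z + c = 0 with a = -0.243, b = 0.164, c = 1.
Discriminant D = b^2 - 4ac = (0.164)^2 - 4*(-0.243)*1 = 0.026896 - (-0.972) = 0.998896.
D >= 0, so the roots are real: z = (-b +/- sqrt(D)) / (2a) = (-0.164 +/- 0.999448) / (-0.486).
  z_1 = (-0.164 + 0.999448) / (-0.486) = -1.719,   |z_1| = 1.719.
  z_2 = (-0.164 - 0.999448) / (-0.486) = 2.3939,   |z_2| = 2.3939.
Moduli of all roots: 1.7190, 2.3939.
All moduli strictly greater than 1? Yes.
Verdict: Stationary.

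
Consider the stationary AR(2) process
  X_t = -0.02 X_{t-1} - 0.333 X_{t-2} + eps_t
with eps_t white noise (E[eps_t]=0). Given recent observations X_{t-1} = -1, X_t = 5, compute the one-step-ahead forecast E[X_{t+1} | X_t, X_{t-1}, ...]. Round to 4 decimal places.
E[X_{t+1} \mid \mathcal F_t] = 0.2330

For an AR(p) model X_t = c + sum_i phi_i X_{t-i} + eps_t, the
one-step-ahead conditional mean is
  E[X_{t+1} | X_t, ...] = c + sum_i phi_i X_{t+1-i}.
Substitute known values:
  E[X_{t+1} | ...] = (-0.02) * (5) + (-0.333) * (-1)
                   = 0.2330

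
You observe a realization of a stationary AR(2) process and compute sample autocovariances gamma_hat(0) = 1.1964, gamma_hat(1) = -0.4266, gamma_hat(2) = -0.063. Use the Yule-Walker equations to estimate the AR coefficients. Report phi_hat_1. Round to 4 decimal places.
\hat\phi_{1} = -0.4300

The Yule-Walker equations for an AR(p) process read, in matrix form,
  Gamma_p phi = r_p,   with   (Gamma_p)_{ij} = gamma(|i - j|),
                       (r_p)_i = gamma(i),   i,j = 1..p.
Substitute the sample gammas (Toeplitz matrix and right-hand side of size 2):
  Gamma_p = [[1.1964, -0.4266], [-0.4266, 1.1964]]
  r_p     = [-0.4266, -0.063]
Written out:
  1.1964 phi_1 - 0.4266 phi_2 = -0.4266
  -0.4266 phi_1 + 1.1964 phi_2 = -0.063
Solve by Cramer's rule:
  det = gamma(0)^2 - gamma(1)^2 = (1.1964)^2 - (-0.4266)^2 = 1.43137296 - 0.18198756 = 1.2493854
  phi_hat_1 = [gamma(1) gamma(0) - gamma(1) gamma(2)] / det = [(-0.4266)(1.1964) - (-0.4266)(-0.063)] / 1.2493854 = -0.53726004 / 1.2493854 = -0.43
  phi_hat_2 = [gamma(0) gamma(2) - gamma(1)^2] / det = [(1.1964)(-0.063) - (-0.4266)^2] / 1.2493854 = -0.25736076 / 1.2493854 = -0.206
So phi_hat = [-0.4300, -0.2060].
Therefore phi_hat_1 = -0.4300.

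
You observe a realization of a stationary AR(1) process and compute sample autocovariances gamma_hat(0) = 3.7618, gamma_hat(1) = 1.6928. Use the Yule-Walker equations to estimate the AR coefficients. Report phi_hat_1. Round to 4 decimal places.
\hat\phi_{1} = 0.4500

The Yule-Walker equations for an AR(p) process read, in matrix form,
  Gamma_p phi = r_p,   with   (Gamma_p)_{ij} = gamma(|i - j|),
                       (r_p)_i = gamma(i),   i,j = 1..p.
Substitute the sample gammas (Toeplitz matrix and right-hand side of size 1):
  Gamma_p = [[3.7618]]
  r_p     = [1.6928]
With p = 1 this is the single equation gamma(0) phi_1 = gamma(1):
  phi_hat_1 = gamma(1) / gamma(0) = 1.6928 / 3.7618 = 0.4500.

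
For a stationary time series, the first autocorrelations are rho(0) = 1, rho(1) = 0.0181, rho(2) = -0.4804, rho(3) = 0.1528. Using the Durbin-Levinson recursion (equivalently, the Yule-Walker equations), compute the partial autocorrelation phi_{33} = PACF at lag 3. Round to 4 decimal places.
\phi_{33} = 0.2269

The PACF at lag k is phi_{kk}, the last component of the solution
to the Yule-Walker system G_k phi = r_k where
  (G_k)_{ij} = rho(|i - j|), (r_k)_i = rho(i), i,j = 1..k.
Equivalently, Durbin-Levinson gives phi_{kk} iteratively:
  phi_{11} = rho(1)
  phi_{kk} = [rho(k) - sum_{j=1..k-1} phi_{k-1,j} rho(k-j)]
            / [1 - sum_{j=1..k-1} phi_{k-1,j} rho(j)],
  phi_{k,j} = phi_{k-1,j} - phi_{kk} phi_{k-1,k-j},  j = 1..k-1.
Step k = 1:
  phi_11 = rho(1) = 0.0181.
Step k = 2:
  phi_22 = [rho(2) - phi_11 rho(1)] / [1 - phi_11 rho(1)] = [-0.4804 - (0.0181)(0.0181)] / [1 - (0.0181)(0.0181)]
         = -0.48072761 / 0.99967239 = -0.480885.
  Update: phi_21 = phi_11 - phi_22 phi_11 = 0.0181 - (-0.480885)(0.0181) = 0.026804.
Step k = 3:
  phi_33 = [rho(3) - phi_21 rho(2) - phi_22 rho(1)] / [1 - phi_21 rho(1) - phi_22 rho(2)]
    numerator   = 0.1528 - (0.026804)(-0.4804) - (-0.480885)(0.0181) = 0.17438067
    denominator = 1 - (0.026804)(0.0181) - (-0.480885)(-0.4804) = 0.76849762
  phi_33 = 0.17438067 / 0.76849762 = 0.2269.
Therefore phi_{33} = 0.2269.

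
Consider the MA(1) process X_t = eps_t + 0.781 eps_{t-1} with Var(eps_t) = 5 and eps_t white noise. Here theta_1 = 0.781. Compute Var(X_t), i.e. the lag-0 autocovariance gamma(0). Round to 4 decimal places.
\gamma(0) = 8.0498

For an MA(q) process X_t = eps_t + sum_i theta_i eps_{t-i} with
Var(eps_t) = sigma^2, the variance is
  gamma(0) = sigma^2 * (1 + sum_i theta_i^2).
  sum_i theta_i^2 = (0.781)^2 = 0.609961.
  gamma(0) = 5 * (1 + 0.609961) = 5 * 1.609961 = 8.049805, which rounds to 8.0498.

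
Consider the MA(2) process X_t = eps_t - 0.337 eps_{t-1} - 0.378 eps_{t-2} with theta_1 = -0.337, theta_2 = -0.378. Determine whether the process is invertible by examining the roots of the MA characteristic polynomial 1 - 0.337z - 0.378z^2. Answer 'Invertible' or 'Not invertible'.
\text{Invertible}

The MA(q) characteristic polynomial is P(z) = 1 - 0.337z - 0.378z^2.
Invertibility requires all roots to lie outside the unit circle, i.e. |z| > 1 for every root.
Set 1 + (-0.337) z + (-0.378) z^2 = 0, i.e. a z^2 + b z + c = 0 with a = -0.378, b = -0.337, c = 1.
Discriminant D = b^2 - 4ac = (-0.337)^2 - 4*(-0.378)*1 = 0.113569 - (-1.512) = 1.625569.
D >= 0, so the roots are real: z = (-b +/- sqrt(D)) / (2a) = (0.337 +/- 1.274978) / (-0.756).
  z_1 = (0.337 + 1.274978) / (-0.756) = -2.1322,   |z_1| = 2.1322.
  z_2 = (0.337 - 1.274978) / (-0.756) = 1.2407,   |z_2| = 1.2407.
Moduli of all roots: 2.1322, 1.2407.
All moduli strictly greater than 1? Yes.
Verdict: Invertible.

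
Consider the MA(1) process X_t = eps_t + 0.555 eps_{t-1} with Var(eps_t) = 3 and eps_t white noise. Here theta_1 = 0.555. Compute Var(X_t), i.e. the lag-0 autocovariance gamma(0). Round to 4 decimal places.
\gamma(0) = 3.9241

For an MA(q) process X_t = eps_t + sum_i theta_i eps_{t-i} with
Var(eps_t) = sigma^2, the variance is
  gamma(0) = sigma^2 * (1 + sum_i theta_i^2).
  sum_i theta_i^2 = (0.555)^2 = 0.308025.
  gamma(0) = 3 * (1 + 0.308025) = 3 * 1.308025 = 3.924075, which rounds to 3.9241.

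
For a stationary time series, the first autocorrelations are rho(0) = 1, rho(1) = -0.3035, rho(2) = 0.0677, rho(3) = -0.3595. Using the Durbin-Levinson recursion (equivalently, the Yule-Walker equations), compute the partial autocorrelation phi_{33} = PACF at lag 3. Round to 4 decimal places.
\phi_{33} = -0.3820

The PACF at lag k is phi_{kk}, the last component of the solution
to the Yule-Walker system G_k phi = r_k where
  (G_k)_{ij} = rho(|i - j|), (r_k)_i = rho(i), i,j = 1..k.
Equivalently, Durbin-Levinson gives phi_{kk} iteratively:
  phi_{11} = rho(1)
  phi_{kk} = [rho(k) - sum_{j=1..k-1} phi_{k-1,j} rho(k-j)]
            / [1 - sum_{j=1..k-1} phi_{k-1,j} rho(j)],
  phi_{k,j} = phi_{k-1,j} - phi_{kk} phi_{k-1,k-j},  j = 1..k-1.
Step k = 1:
  phi_11 = rho(1) = -0.3035.
Step k = 2:
  phi_22 = [rho(2) - phi_11 rho(1)] / [1 - phi_11 rho(1)] = [0.0677 - (-0.3035)(-0.3035)] / [1 - (-0.3035)(-0.3035)]
         = -0.02441225 / 0.90788775 = -0.026889.
  Update: phi_21 = phi_11 - phi_22 phi_11 = -0.3035 - (-0.026889)(-0.3035) = -0.311661.
Step k = 3:
  phi_33 = [rho(3) - phi_21 rho(2) - phi_22 rho(1)] / [1 - phi_21 rho(1) - phi_22 rho(2)]
    numerator   = -0.3595 - (-0.311661)(0.0677) - (-0.026889)(-0.3035) = -0.34656139
    denominator = 1 - (-0.311661)(-0.3035) - (-0.026889)(0.0677) = 0.90723133
  phi_33 = -0.34656139 / 0.90723133 = -0.382.
Therefore phi_{33} = -0.3820.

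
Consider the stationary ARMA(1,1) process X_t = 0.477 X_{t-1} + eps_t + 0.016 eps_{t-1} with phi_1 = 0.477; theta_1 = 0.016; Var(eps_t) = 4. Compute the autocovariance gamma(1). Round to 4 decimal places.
\gamma(1) = 2.5723

Multiply the model equation by X_{t-k} and take expectations. With theta_0 = psi_0 = 1 and psi_j the MA(infinity) weights, this gives
  gamma(k) - sum_i phi_i gamma(k-i) = c_k,
  c_k = sigma^2 * sum_{j=k..q} theta_j psi_{j-k}   (c_k = 0 for k > q),
using gamma(-m) = gamma(m).
psi-weights needed (psi_j = theta_j + sum_i phi_i psi_{j-i}):
  psi_1 = theta_1 + phi_1 = 0.016 + (0.477) = 0.493
Right-hand sides:
  c_0 = sigma^2 (1 + theta_1 psi_1) = 4 * (1 + (0.016)(0.493)) = 4 * 1.007888 = 4.031552
  c_1 = sigma^2 theta_1 = 4 * (0.016) = 0.064
  c_2 = 0
Equations for k = 0 and k = 1 (AR order 1):
  gamma(0) = phi_1 gamma(1) + c_0
  gamma(1) = phi_1 gamma(0) + c_1
Substituting the second into the first: gamma(0) (1 - phi_1^2) = c_0 + phi_1 c_1, so
  gamma(0) = (c_0 + phi_1 c_1) / (1 - phi_1^2) = (4.031552 + (0.477)(0.064)) / (1 - (0.477)^2) = 4.06208 / 0.772471 = 5.258553.
  gamma(1) = phi_1 gamma(0) + c_1 = (0.477)(5.258553) + (0.064) = 2.57233.
Therefore gamma(1) = 2.5723 (to 4 decimal places).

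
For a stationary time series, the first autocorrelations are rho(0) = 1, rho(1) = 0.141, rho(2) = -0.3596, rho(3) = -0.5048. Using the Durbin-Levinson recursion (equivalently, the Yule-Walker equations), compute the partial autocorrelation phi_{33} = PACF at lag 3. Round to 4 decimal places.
\phi_{33} = -0.4559

The PACF at lag k is phi_{kk}, the last component of the solution
to the Yule-Walker system G_k phi = r_k where
  (G_k)_{ij} = rho(|i - j|), (r_k)_i = rho(i), i,j = 1..k.
Equivalently, Durbin-Levinson gives phi_{kk} iteratively:
  phi_{11} = rho(1)
  phi_{kk} = [rho(k) - sum_{j=1..k-1} phi_{k-1,j} rho(k-j)]
            / [1 - sum_{j=1..k-1} phi_{k-1,j} rho(j)],
  phi_{k,j} = phi_{k-1,j} - phi_{kk} phi_{k-1,k-j},  j = 1..k-1.
Step k = 1:
  phi_11 = rho(1) = 0.141.
Step k = 2:
  phi_22 = [rho(2) - phi_11 rho(1)] / [1 - phi_11 rho(1)] = [-0.3596 - (0.141)(0.141)] / [1 - (0.141)(0.141)]
         = -0.379481 / 0.980119 = -0.387178.
  Update: phi_21 = phi_11 - phi_22 phi_11 = 0.141 - (-0.387178)(0.141) = 0.195592.
Step k = 3:
  phi_33 = [rho(3) - phi_21 rho(2) - phi_22 rho(1)] / [1 - phi_21 rho(1) - phi_22 rho(2)]
    numerator   = -0.5048 - (0.195592)(-0.3596) - (-0.387178)(0.141) = -0.37987289
    denominator = 1 - (0.195592)(0.141) - (-0.387178)(-0.3596) = 0.83319212
  phi_33 = -0.37987289 / 0.83319212 = -0.4559.
Therefore phi_{33} = -0.4559.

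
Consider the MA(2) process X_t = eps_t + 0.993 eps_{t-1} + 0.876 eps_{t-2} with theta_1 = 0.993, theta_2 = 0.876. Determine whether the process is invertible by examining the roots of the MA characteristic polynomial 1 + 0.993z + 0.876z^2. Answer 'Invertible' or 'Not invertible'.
\text{Invertible}

The MA(q) characteristic polynomial is P(z) = 1 + 0.993z + 0.876z^2.
Invertibility requires all roots to lie outside the unit circle, i.e. |z| > 1 for every root.
Set 1 + (0.993) z + (0.876) z^2 = 0, i.e. a z^2 + b z + c = 0 with a = 0.876, b = 0.993, c = 1.
Discriminant D = b^2 - 4ac = (0.993)^2 - 4*(0.876)*1 = 0.986049 - (3.504) = -2.517951.
D < 0, so the roots are the complex-conjugate pair z = (-b +/- i sqrt(-D)) / (2a) = -0.5668 +/- 0.9057i.
For a conjugate pair |z|^2 = z * conj(z) = (product of roots) = c/a = 1/(0.876) = 1.141553, so |z| = sqrt(1.141553) = 1.0684 for both roots.
Moduli of all roots: 1.0684, 1.0684.
All moduli strictly greater than 1? Yes.
Verdict: Invertible.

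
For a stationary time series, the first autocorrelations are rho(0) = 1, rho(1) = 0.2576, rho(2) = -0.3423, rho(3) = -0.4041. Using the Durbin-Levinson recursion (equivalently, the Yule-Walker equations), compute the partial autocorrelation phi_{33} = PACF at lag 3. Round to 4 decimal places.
\phi_{33} = -0.2180

The PACF at lag k is phi_{kk}, the last component of the solution
to the Yule-Walker system G_k phi = r_k where
  (G_k)_{ij} = rho(|i - j|), (r_k)_i = rho(i), i,j = 1..k.
Equivalently, Durbin-Levinson gives phi_{kk} iteratively:
  phi_{11} = rho(1)
  phi_{kk} = [rho(k) - sum_{j=1..k-1} phi_{k-1,j} rho(k-j)]
            / [1 - sum_{j=1..k-1} phi_{k-1,j} rho(j)],
  phi_{k,j} = phi_{k-1,j} - phi_{kk} phi_{k-1,k-j},  j = 1..k-1.
Step k = 1:
  phi_11 = rho(1) = 0.2576.
Step k = 2:
  phi_22 = [rho(2) - phi_11 rho(1)] / [1 - phi_11 rho(1)] = [-0.3423 - (0.2576)(0.2576)] / [1 - (0.2576)(0.2576)]
         = -0.40865776 / 0.93364224 = -0.437703.
  Update: phi_21 = phi_11 - phi_22 phi_11 = 0.2576 - (-0.437703)(0.2576) = 0.370352.
Step k = 3:
  phi_33 = [rho(3) - phi_21 rho(2) - phi_22 rho(1)] / [1 - phi_21 rho(1) - phi_22 rho(2)]
    numerator   = -0.4041 - (0.370352)(-0.3423) - (-0.437703)(0.2576) = -0.16457621
    denominator = 1 - (0.370352)(0.2576) - (-0.437703)(-0.3423) = 0.75477162
  phi_33 = -0.16457621 / 0.75477162 = -0.218.
Therefore phi_{33} = -0.2180.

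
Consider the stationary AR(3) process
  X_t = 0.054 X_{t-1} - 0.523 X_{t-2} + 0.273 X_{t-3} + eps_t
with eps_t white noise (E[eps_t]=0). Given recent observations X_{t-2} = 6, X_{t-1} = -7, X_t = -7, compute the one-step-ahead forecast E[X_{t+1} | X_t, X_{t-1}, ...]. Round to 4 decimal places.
E[X_{t+1} \mid \mathcal F_t] = 4.9210

For an AR(p) model X_t = c + sum_i phi_i X_{t-i} + eps_t, the
one-step-ahead conditional mean is
  E[X_{t+1} | X_t, ...] = c + sum_i phi_i X_{t+1-i}.
Substitute known values:
  E[X_{t+1} | ...] = (0.054) * (-7) + (-0.523) * (-7) + (0.273) * (6)
                   = 4.9210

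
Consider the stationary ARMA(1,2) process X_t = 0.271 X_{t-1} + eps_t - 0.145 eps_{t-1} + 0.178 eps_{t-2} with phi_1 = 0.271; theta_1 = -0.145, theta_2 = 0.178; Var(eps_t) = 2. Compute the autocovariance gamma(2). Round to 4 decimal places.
\gamma(2) = 0.4459

Multiply the model equation by X_{t-k} and take expectations. With theta_0 = psi_0 = 1 and psi_j the MA(infinity) weights, this gives
  gamma(k) - sum_i phi_i gamma(k-i) = c_k,
  c_k = sigma^2 * sum_{j=k..q} theta_j psi_{j-k}   (c_k = 0 for k > q),
using gamma(-m) = gamma(m).
psi-weights needed (psi_j = theta_j + sum_i phi_i psi_{j-i}):
  psi_1 = theta_1 + phi_1 = -0.145 + (0.271) = 0.126
  psi_2 = theta_2 + phi_1 psi_1 = 0.178 + (0.271)(0.126) = 0.212146
Right-hand sides:
  c_0 = sigma^2 (1 + theta_1 psi_1 + theta_2 psi_2) = 2 * (1 + (-0.145)(0.126) + (0.178)(0.212146)) = 2 * 1.019492 = 2.038984
  c_1 = sigma^2 (theta_1 + theta_2 psi_1) = 2 * (-0.145 + (0.178)(0.126)) = -0.245144
  c_2 = sigma^2 theta_2 = 2 * (0.178) = 0.356
Equations for k = 0 and k = 1 (AR order 1):
  gamma(0) = phi_1 gamma(1) + c_0
  gamma(1) = phi_1 gamma(0) + c_1
Substituting the second into the first: gamma(0) (1 - phi_1^2) = c_0 + phi_1 c_1, so
  gamma(0) = (c_0 + phi_1 c_1) / (1 - phi_1^2) = (2.038984 + (0.271)(-0.245144)) / (1 - (0.271)^2) = 1.97255 / 0.926559 = 2.128898.
  gamma(1) = phi_1 gamma(0) + c_1 = (0.271)(2.128898) + (-0.245144) = 0.331787.
For k = 2: gamma(2) = phi_1 gamma(1) + c_2
  = (0.271)(0.331787) + (0.356) = 0.445914.
Therefore gamma(2) = 0.4459 (to 4 decimal places).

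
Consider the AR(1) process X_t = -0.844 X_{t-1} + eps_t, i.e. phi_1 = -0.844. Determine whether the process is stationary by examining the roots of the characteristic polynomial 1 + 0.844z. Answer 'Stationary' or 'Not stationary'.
\text{Stationary}

The AR(p) characteristic polynomial is P(z) = 1 + 0.844z.
Stationarity requires all roots to lie outside the unit circle, i.e. |z| > 1 for every root.
This is linear in z: 1 + (0.844) z = 0  =>  z = -1/(0.844) = -1.184834,  |z| = 1.184834.
Moduli of all roots: 1.1848.
All moduli strictly greater than 1? Yes.
Verdict: Stationary.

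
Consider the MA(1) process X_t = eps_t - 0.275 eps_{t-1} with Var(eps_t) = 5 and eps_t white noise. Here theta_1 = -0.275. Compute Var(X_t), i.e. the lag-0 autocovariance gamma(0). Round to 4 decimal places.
\gamma(0) = 5.3781

For an MA(q) process X_t = eps_t + sum_i theta_i eps_{t-i} with
Var(eps_t) = sigma^2, the variance is
  gamma(0) = sigma^2 * (1 + sum_i theta_i^2).
  sum_i theta_i^2 = (-0.275)^2 = 0.075625.
  gamma(0) = 5 * (1 + 0.075625) = 5 * 1.075625 = 5.378125, which rounds to 5.3781.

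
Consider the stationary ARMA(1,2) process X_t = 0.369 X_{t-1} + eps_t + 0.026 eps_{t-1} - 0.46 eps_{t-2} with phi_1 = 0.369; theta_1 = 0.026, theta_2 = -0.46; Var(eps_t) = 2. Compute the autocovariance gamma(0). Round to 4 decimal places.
\gamma(0) = 2.5407

Multiply the model equation by X_{t-k} and take expectations. With theta_0 = psi_0 = 1 and psi_j the MA(infinity) weights, this gives
  gamma(k) - sum_i phi_i gamma(k-i) = c_k,
  c_k = sigma^2 * sum_{j=k..q} theta_j psi_{j-k}   (c_k = 0 for k > q),
using gamma(-m) = gamma(m).
psi-weights needed (psi_j = theta_j + sum_i phi_i psi_{j-i}):
  psi_1 = theta_1 + phi_1 = 0.026 + (0.369) = 0.395
  psi_2 = theta_2 + phi_1 psi_1 = -0.46 + (0.369)(0.395) = -0.314245
Right-hand sides:
  c_0 = sigma^2 (1 + theta_1 psi_1 + theta_2 psi_2) = 2 * (1 + (0.026)(0.395) + (-0.46)(-0.314245)) = 2 * 1.154823 = 2.309645
  c_1 = sigma^2 (theta_1 + theta_2 psi_1) = 2 * (0.026 + (-0.46)(0.395)) = -0.3114
  c_2 = sigma^2 theta_2 = 2 * (-0.46) = -0.92
Equations for k = 0 and k = 1 (AR order 1):
  gamma(0) = phi_1 gamma(1) + c_0
  gamma(1) = phi_1 gamma(0) + c_1
Substituting the second into the first: gamma(0) (1 - phi_1^2) = c_0 + phi_1 c_1, so
  gamma(0) = (c_0 + phi_1 c_1) / (1 - phi_1^2) = (2.309645 + (0.369)(-0.3114)) / (1 - (0.369)^2) = 2.194739 / 0.863839 = 2.54068.
Therefore gamma(0) = 2.5407 (to 4 decimal places).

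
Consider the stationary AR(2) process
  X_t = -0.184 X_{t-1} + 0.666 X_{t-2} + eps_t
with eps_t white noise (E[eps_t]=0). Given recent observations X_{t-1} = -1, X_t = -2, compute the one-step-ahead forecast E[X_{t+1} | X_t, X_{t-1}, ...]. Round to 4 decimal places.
E[X_{t+1} \mid \mathcal F_t] = -0.2980

For an AR(p) model X_t = c + sum_i phi_i X_{t-i} + eps_t, the
one-step-ahead conditional mean is
  E[X_{t+1} | X_t, ...] = c + sum_i phi_i X_{t+1-i}.
Substitute known values:
  E[X_{t+1} | ...] = (-0.184) * (-2) + (0.666) * (-1)
                   = -0.2980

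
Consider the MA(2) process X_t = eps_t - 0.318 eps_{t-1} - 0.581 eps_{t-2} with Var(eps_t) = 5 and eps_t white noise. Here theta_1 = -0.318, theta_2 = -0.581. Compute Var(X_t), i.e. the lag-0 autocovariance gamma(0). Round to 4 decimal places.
\gamma(0) = 7.1934

For an MA(q) process X_t = eps_t + sum_i theta_i eps_{t-i} with
Var(eps_t) = sigma^2, the variance is
  gamma(0) = sigma^2 * (1 + sum_i theta_i^2).
  sum_i theta_i^2 = (-0.318)^2 + (-0.581)^2 = 0.101124 + 0.337561 = 0.438685.
  gamma(0) = 5 * (1 + 0.438685) = 5 * 1.438685 = 7.193425, which rounds to 7.1934.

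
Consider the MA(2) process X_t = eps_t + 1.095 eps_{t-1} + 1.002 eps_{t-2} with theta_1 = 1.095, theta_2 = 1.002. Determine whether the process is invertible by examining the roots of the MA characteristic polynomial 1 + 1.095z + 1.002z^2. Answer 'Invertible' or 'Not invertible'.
\text{Not invertible}

The MA(q) characteristic polynomial is P(z) = 1 + 1.095z + 1.002z^2.
Invertibility requires all roots to lie outside the unit circle, i.e. |z| > 1 for every root.
Set 1 + (1.095) z + (1.002) z^2 = 0, i.e. a z^2 + b z + c = 0 with a = 1.002, b = 1.095, c = 1.
Discriminant D = b^2 - 4ac = (1.095)^2 - 4*(1.002)*1 = 1.199025 - (4.008) = -2.808975.
D < 0, so the roots are the complex-conjugate pair z = (-b +/- i sqrt(-D)) / (2a) = -0.5464 +/- 0.8363i.
For a conjugate pair |z|^2 = z * conj(z) = (product of roots) = c/a = 1/(1.002) = 0.998004, so |z| = sqrt(0.998004) = 0.999 for both roots.
Moduli of all roots: 0.9990, 0.9990.
All moduli strictly greater than 1? No.
Verdict: Not invertible.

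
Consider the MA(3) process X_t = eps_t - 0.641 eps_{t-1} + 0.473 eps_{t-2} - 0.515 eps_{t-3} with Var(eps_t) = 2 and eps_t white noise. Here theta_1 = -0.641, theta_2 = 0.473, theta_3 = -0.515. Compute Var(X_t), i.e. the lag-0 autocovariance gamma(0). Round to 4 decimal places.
\gamma(0) = 3.7997

For an MA(q) process X_t = eps_t + sum_i theta_i eps_{t-i} with
Var(eps_t) = sigma^2, the variance is
  gamma(0) = sigma^2 * (1 + sum_i theta_i^2).
  sum_i theta_i^2 = (-0.641)^2 + (0.473)^2 + (-0.515)^2 = 0.410881 + 0.223729 + 0.265225 = 0.899835.
  gamma(0) = 2 * (1 + 0.899835) = 2 * 1.899835 = 3.79967, which rounds to 3.7997.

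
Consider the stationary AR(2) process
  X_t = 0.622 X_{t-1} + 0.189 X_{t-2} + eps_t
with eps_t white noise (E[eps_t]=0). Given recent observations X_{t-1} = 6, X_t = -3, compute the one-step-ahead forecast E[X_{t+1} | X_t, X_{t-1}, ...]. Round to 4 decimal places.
E[X_{t+1} \mid \mathcal F_t] = -0.7320

For an AR(p) model X_t = c + sum_i phi_i X_{t-i} + eps_t, the
one-step-ahead conditional mean is
  E[X_{t+1} | X_t, ...] = c + sum_i phi_i X_{t+1-i}.
Substitute known values:
  E[X_{t+1} | ...] = (0.622) * (-3) + (0.189) * (6)
                   = -0.7320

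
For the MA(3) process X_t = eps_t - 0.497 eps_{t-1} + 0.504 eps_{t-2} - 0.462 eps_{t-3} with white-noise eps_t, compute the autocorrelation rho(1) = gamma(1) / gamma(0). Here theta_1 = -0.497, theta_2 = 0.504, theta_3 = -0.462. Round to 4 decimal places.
\rho(1) = -0.5718

For an MA(q) process with theta_0 = 1, the autocovariance is
  gamma(k) = sigma^2 * sum_{i=0..q-k} theta_i * theta_{i+k},
and rho(k) = gamma(k) / gamma(0). Sigma^2 cancels.
  numerator   = (1)*(-0.497) + (-0.497)*(0.504) + (0.504)*(-0.462) = -0.980336.
  denominator = (1)^2 + (-0.497)^2 + (0.504)^2 + (-0.462)^2 = 1.714469.
  rho(1) = -0.980336 / 1.714469 = -0.5718.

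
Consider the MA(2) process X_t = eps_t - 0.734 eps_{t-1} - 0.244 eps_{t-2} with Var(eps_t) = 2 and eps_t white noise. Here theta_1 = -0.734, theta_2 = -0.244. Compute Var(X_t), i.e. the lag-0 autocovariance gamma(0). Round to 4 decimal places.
\gamma(0) = 3.1966

For an MA(q) process X_t = eps_t + sum_i theta_i eps_{t-i} with
Var(eps_t) = sigma^2, the variance is
  gamma(0) = sigma^2 * (1 + sum_i theta_i^2).
  sum_i theta_i^2 = (-0.734)^2 + (-0.244)^2 = 0.538756 + 0.059536 = 0.598292.
  gamma(0) = 2 * (1 + 0.598292) = 2 * 1.598292 = 3.196584, which rounds to 3.1966.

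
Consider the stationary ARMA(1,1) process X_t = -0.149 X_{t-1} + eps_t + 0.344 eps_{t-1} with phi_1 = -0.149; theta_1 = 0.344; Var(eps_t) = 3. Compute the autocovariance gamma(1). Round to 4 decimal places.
\gamma(1) = 0.5676

Multiply the model equation by X_{t-k} and take expectations. With theta_0 = psi_0 = 1 and psi_j the MA(infinity) weights, this gives
  gamma(k) - sum_i phi_i gamma(k-i) = c_k,
  c_k = sigma^2 * sum_{j=k..q} theta_j psi_{j-k}   (c_k = 0 for k > q),
using gamma(-m) = gamma(m).
psi-weights needed (psi_j = theta_j + sum_i phi_i psi_{j-i}):
  psi_1 = theta_1 + phi_1 = 0.344 + (-0.149) = 0.195
Right-hand sides:
  c_0 = sigma^2 (1 + theta_1 psi_1) = 3 * (1 + (0.344)(0.195)) = 3 * 1.06708 = 3.20124
  c_1 = sigma^2 theta_1 = 3 * (0.344) = 1.032
  c_2 = 0
Equations for k = 0 and k = 1 (AR order 1):
  gamma(0) = phi_1 gamma(1) + c_0
  gamma(1) = phi_1 gamma(0) + c_1
Substituting the second into the first: gamma(0) (1 - phi_1^2) = c_0 + phi_1 c_1, so
  gamma(0) = (c_0 + phi_1 c_1) / (1 - phi_1^2) = (3.20124 + (-0.149)(1.032)) / (1 - (-0.149)^2) = 3.047472 / 0.977799 = 3.116665.
  gamma(1) = phi_1 gamma(0) + c_1 = (-0.149)(3.116665) + (1.032) = 0.567617.
Therefore gamma(1) = 0.5676 (to 4 decimal places).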